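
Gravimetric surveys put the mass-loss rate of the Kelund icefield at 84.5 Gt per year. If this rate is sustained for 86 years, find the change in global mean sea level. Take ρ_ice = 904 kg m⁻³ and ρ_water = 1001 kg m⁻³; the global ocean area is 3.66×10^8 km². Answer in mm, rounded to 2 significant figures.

≈ 20 mm

Total mass lost = 84.5 Gt/yr × 86 yr = 7267 Gt = 7.267×10^15 kg.
ρ_w = 1001 kg m⁻³, so water volume = 7.267×10^15 / 1001 = 7.260×10^12 m³.
Δh = 7.260×10^12 / 3.66×10^14 = 0.0198 m = 20 mm.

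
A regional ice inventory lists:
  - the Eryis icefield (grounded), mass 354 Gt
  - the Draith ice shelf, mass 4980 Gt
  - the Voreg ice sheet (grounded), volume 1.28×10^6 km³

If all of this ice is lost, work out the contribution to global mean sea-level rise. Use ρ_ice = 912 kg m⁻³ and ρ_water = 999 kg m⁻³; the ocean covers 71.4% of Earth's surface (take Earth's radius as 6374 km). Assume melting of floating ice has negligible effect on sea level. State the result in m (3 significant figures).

Eryis: 354 Gt = 3.540×10^14 kg; dividing by ρ_w = 999 kg m⁻³ gives 3.544×10^11 m³ of water.
The Draith ice shelf is floating and already displaces its own weight of water, so its melt adds essentially nothing to sea level.
Voreg: 1.28×10^6 km³ × (912/999) = 1.169×10^6 km³ of water.
Total added water ≈ 1.169×10^15 m³ over 3.65×10^14 m² → Δh = 3.21 m.

≈ 3.21 m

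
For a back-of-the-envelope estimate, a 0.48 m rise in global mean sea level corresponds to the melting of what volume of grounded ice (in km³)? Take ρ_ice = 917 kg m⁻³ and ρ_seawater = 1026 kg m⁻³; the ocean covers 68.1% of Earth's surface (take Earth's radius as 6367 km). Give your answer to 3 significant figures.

≈ 1.86×10^5 km³

Required water volume = Δh × A = 0.48 m × 3.47×10^14 m² = 1.665×10^14 m³ = 1.665×10^5 km³.
Ice volume = water volume × ρ_w/ρ_ice = 1.665×10^5 × 1026/917 = 1.86×10^5 km³.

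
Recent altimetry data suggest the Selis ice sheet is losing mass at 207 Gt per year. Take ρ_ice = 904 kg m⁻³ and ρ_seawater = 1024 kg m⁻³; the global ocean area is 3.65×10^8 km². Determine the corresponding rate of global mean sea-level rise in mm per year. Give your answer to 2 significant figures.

ρ_w = 1024 kg m⁻³. Annual water volume added = 207 Gt / ρ_w = 2.070×10^14 kg / 1024 kg m⁻³ = 2.021×10^11 m³.
Δh per year = 2.021×10^11 / 3.65×10^14 = 5.54×10^-4 m = 0.55 mm.

≈ 0.55 mm/yr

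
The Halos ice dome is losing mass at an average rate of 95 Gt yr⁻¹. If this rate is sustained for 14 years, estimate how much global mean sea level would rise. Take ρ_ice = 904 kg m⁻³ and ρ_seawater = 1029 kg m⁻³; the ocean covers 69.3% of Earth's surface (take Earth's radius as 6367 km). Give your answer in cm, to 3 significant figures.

≈ 0.366 cm

Total mass lost = 95 Gt/yr × 14 yr = 1330 Gt = 1.330×10^15 kg.
ρ_w = 1029 kg m⁻³, so water volume = 1.330×10^15 / 1029 = 1.293×10^12 m³.
Δh = 1.293×10^12 / 3.53×10^14 = 3.66×10^-3 m = 0.366 cm.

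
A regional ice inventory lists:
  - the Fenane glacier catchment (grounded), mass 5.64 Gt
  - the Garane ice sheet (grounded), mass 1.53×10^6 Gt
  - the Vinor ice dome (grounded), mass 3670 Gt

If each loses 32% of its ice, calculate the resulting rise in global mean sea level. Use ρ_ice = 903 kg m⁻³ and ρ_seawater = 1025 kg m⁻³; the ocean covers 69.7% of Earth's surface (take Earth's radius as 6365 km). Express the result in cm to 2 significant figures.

Fenane: 0.32 × 5.64 Gt = 1.805×10^12 kg; dividing by ρ_w = 1025 kg m⁻³ gives 1.761×10^9 m³ of water.
Garane: 0.32 × 1.53×10^6 Gt = 4.896×10^17 kg; dividing by ρ_w = 1025 kg m⁻³ gives 4.777×10^14 m³ of water.
Vinor: 0.32 × 3670 Gt = 1.174×10^15 kg; dividing by ρ_w = 1025 kg m⁻³ gives 1.146×10^12 m³ of water.
Total added water ≈ 4.788×10^14 m³ over 3.55×10^14 m² → Δh = 1.35 m = 130 cm.

≈ 130 cm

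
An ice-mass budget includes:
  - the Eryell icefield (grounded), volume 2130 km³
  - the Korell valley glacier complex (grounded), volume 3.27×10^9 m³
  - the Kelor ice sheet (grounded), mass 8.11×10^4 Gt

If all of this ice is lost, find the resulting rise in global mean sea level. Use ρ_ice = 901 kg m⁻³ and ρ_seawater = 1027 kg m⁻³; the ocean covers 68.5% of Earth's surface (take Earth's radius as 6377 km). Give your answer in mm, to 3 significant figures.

Eryell: 2130 km³ × (901/1027) = 1869 km³ of water.
Korell: 3.27×10^9 m³ × (901/1027) = 2.869×10^9 m³ of water.
Kelor: 8.11×10^4 Gt = 8.110×10^16 kg; dividing by ρ_w = 1027 kg m⁻³ gives 7.897×10^13 m³ of water.
Total added water ≈ 8.084×10^13 m³ over 3.50×10^14 m² → Δh = 0.231 m = 231 mm.

≈ 231 mm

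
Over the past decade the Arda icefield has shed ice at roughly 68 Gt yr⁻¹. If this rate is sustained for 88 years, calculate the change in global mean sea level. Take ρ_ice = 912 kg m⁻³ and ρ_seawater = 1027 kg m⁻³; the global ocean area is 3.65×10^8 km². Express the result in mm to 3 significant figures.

≈ 16.0 mm

Total mass lost = 68 Gt/yr × 88 yr = 5984 Gt = 5.984×10^15 kg.
ρ_w = 1027 kg m⁻³, so water volume = 5.984×10^15 / 1027 = 5.827×10^12 m³.
Δh = 5.827×10^12 / 3.65×10^14 = 0.0160 m = 16.0 mm.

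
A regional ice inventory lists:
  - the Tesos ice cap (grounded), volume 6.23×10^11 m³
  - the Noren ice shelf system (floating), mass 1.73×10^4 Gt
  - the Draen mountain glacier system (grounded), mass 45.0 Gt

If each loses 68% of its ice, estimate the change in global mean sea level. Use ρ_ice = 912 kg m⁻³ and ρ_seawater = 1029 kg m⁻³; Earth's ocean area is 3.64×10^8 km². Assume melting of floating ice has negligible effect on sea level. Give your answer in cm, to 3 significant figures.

≈ 0.111 cm

Tesos: 0.68 × 6.23×10^11 m³ × (912/1029) = 3.755×10^11 m³ of water.
The Noren ice shelf system is floating and already displaces its own weight of water, so its melt adds essentially nothing to sea level.
Draen: 0.68 × 45.0 Gt = 3.060×10^13 kg; dividing by ρ_w = 1029 kg m⁻³ gives 2.974×10^10 m³ of water.
Total added water ≈ 4.052×10^11 m³ over 3.64×10^14 m² → Δh = 1.11×10^-3 m = 0.111 cm.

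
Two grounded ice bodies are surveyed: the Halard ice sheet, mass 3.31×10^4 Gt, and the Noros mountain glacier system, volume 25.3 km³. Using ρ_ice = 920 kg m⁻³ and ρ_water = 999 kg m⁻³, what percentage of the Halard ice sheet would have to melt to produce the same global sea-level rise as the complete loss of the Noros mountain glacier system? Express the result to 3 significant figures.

Equal sea-level rise means equal mass of meltwater, i.e. equal mass of ice lost.
Ice mass of Noros: 2.328×10^13 kg; ice mass of Halard: 3.310×10^16 kg.
Fraction required = 2.328×10^13 / 3.310×10^16 = 7.03×10^-4 → 0.0703 %.

≈ 0.0703 %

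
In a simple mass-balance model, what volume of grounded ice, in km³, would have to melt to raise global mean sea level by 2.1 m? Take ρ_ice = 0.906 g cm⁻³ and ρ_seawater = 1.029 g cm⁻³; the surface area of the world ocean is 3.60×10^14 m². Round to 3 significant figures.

Required water volume = Δh × A = 2.1 m × 3.60×10^14 m² = 7.560×10^14 m³ = 7.560×10^5 km³.
Ice volume = water volume × ρ_w/ρ_ice = 7.560×10^5 × 1029/906 = 8.59×10^5 km³.

≈ 8.59×10^5 km³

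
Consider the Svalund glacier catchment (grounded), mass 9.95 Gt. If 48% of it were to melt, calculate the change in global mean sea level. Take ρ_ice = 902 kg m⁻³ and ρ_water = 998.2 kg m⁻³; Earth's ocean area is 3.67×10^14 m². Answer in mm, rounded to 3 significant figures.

≈ 0.0130 mm

Svalund: 0.48 × 9.95 Gt = 4.776×10^12 kg; dividing by ρ_w = 998.2 kg m⁻³ gives 4.785×10^9 m³ of water.
Spread over 3.67×10^14 m² of ocean, Δh = 4.785×10^9 / 3.67×10^14 = 1.30×10^-5 m = 0.0130 mm.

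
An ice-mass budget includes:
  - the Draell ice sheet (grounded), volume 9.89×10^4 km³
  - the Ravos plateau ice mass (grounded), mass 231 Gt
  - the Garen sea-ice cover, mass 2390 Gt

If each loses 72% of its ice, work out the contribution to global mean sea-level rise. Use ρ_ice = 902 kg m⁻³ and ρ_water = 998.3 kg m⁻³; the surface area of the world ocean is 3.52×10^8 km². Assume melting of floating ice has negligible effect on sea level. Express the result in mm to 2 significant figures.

Draell: 0.72 × 9.89×10^4 km³ × (902/998.3) = 6.434×10^4 km³ of water.
Ravos: 0.72 × 231 Gt = 1.663×10^14 kg; dividing by ρ_w = 998.3 kg m⁻³ gives 1.666×10^11 m³ of water.
The Garen sea-ice cover is floating and already displaces its own weight of water, so its melt adds essentially nothing to sea level.
Total added water ≈ 6.451×10^13 m³ over 3.52×10^14 m² → Δh = 0.183 m = 180 mm.

≈ 180 mm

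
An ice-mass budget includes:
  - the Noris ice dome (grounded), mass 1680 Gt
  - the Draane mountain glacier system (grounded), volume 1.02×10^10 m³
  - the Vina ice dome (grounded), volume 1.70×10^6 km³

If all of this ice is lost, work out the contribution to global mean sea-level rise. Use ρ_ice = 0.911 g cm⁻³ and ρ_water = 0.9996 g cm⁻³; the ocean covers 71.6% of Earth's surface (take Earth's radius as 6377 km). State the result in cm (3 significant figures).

Noris: 1680 Gt = 1.680×10^15 kg; dividing by ρ_w = 0.9996 g cm⁻³ = 999.6 kg m⁻³ gives 1.681×10^12 m³ of water.
Draane: 1.02×10^10 m³ × (911/999.6) = 9.296×10^9 m³ of water.
Vina: 1.70×10^6 km³ × (911/999.6) = 1.549×10^6 km³ of water.
Total added water ≈ 1.551×10^15 m³ over 3.66×10^14 m² → Δh = 4.24 m = 424 cm.

≈ 424 cm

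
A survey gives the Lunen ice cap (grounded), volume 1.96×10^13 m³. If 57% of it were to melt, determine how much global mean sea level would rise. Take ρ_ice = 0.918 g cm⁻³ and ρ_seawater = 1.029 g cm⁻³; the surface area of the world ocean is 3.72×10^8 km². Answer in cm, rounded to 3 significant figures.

Lunen: 0.57 × 1.96×10^13 m³ × (918/1029) = 9.967×10^12 m³ of water.
Spread over 3.72×10^14 m² of ocean, Δh = 9.967×10^12 / 3.72×10^14 = 0.0268 m = 2.68 cm.

≈ 2.68 cm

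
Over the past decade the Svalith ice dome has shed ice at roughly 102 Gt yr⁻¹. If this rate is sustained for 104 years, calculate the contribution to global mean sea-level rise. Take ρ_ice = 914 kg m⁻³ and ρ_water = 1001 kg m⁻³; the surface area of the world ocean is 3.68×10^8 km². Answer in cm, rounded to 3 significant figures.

≈ 2.88 cm

Total mass lost = 102 Gt/yr × 104 yr = 1.061×10^4 Gt = 1.061×10^16 kg.
ρ_w = 1001 kg m⁻³, so water volume = 1.061×10^16 / 1001 = 1.060×10^13 m³.
Δh = 1.060×10^13 / 3.68×10^14 = 0.0288 m = 2.88 cm.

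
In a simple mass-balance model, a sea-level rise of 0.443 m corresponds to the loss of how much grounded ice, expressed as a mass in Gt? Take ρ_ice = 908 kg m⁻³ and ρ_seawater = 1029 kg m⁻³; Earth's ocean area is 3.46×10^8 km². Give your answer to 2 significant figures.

Required water volume = Δh × A = 0.443 m × 3.46×10^14 m² = 1.533×10^14 m³.
ρ_w = 1029 kg m⁻³, so the mass of water = 1.533×10^14 m³ × 1029 kg m⁻³ = 1.577×10^17 kg = 1.6×10^5 Gt (and the same mass of ice, by conservation).

≈ 1.6×10^5 Gt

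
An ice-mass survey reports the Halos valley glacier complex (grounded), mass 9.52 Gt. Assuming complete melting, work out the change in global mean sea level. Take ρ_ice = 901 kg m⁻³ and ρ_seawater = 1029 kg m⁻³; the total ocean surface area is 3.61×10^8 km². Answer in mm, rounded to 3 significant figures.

Halos: 9.52 Gt = 9.520×10^12 kg; dividing by ρ_w = 1029 kg m⁻³ gives 9.252×10^9 m³ of water.
Spread over 3.61×10^14 m² of ocean, Δh = 9.252×10^9 / 3.61×10^14 = 2.56×10^-5 m = 0.0256 mm.

≈ 0.0256 mm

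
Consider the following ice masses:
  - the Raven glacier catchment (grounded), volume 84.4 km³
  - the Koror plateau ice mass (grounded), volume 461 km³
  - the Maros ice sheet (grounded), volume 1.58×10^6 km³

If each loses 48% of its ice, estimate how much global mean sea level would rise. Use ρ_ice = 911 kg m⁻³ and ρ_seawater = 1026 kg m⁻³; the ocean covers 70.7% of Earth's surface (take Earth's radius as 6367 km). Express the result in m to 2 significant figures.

≈ 1.9 m

Raven: 0.48 × 84.4 km³ × (911/1026) = 35.97 km³ of water.
Koror: 0.48 × 461 km³ × (911/1026) = 196.5 km³ of water.
Maros: 0.48 × 1.58×10^6 km³ × (911/1026) = 6.734×10^5 km³ of water.
Total added water ≈ 6.736×10^14 m³ over 3.60×10^14 m² → Δh = 1.87 m.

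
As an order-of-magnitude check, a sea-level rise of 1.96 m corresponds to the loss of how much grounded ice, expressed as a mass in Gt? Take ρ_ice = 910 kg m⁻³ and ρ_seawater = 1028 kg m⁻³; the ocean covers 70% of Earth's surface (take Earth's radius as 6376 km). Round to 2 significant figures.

Required water volume = Δh × A = 1.96 m × 3.58×10^14 m² = 7.009×10^14 m³.
ρ_w = 1028 kg m⁻³, so the mass of water = 7.009×10^14 m³ × 1028 kg m⁻³ = 7.205×10^17 kg = 7.2×10^5 Gt (and the same mass of ice, by conservation).

≈ 7.2×10^5 Gt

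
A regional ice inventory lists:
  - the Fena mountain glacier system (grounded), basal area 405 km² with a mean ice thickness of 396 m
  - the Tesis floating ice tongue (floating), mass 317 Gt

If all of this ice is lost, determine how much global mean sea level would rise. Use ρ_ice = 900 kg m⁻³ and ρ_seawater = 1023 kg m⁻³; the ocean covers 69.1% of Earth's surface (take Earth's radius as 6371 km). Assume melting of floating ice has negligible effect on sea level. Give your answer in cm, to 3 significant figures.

≈ 0.0400 cm

Fena: ice volume = 405 km² × 396 m = 160.4 km³; 160.4 × (900/1023) = 141.1 km³ of water.
The Tesis floating ice tongue is floating and already displaces its own weight of water, so its melt adds essentially nothing to sea level.
Total added water ≈ 1.411×10^11 m³ over 3.52×10^14 m² → Δh = 4.00×10^-4 m = 0.0400 cm.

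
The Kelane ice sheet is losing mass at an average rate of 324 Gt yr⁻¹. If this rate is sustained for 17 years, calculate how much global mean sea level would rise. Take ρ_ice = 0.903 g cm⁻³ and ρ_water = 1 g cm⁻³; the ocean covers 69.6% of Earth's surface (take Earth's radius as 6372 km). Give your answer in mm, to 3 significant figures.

Total mass lost = 324 Gt/yr × 17 yr = 5508 Gt = 5.508×10^15 kg.
ρ_w = 1 g cm⁻³ = 1000 kg m⁻³, so water volume = 5.508×10^15 / 1000 = 5.508×10^12 m³.
Δh = 5.508×10^12 / 3.55×10^14 = 0.0155 m = 15.5 mm.

≈ 15.5 mm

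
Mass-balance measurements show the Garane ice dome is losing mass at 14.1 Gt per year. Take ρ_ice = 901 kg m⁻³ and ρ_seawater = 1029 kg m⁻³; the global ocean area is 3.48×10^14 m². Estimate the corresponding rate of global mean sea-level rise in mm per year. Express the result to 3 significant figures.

ρ_w = 1029 kg m⁻³. Annual water volume added = 14.1 Gt / ρ_w = 1.410×10^13 kg / 1029 kg m⁻³ = 1.370×10^10 m³.
Δh per year = 1.370×10^10 / 3.48×10^14 = 3.94×10^-5 m = 0.0394 mm.

≈ 0.0394 mm/yr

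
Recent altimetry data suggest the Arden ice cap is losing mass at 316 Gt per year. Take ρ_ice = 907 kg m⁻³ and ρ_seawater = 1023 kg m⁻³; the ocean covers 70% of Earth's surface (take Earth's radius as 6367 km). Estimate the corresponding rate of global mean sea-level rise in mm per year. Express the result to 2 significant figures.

≈ 0.87 mm/yr

ρ_w = 1023 kg m⁻³. Annual water volume added = 316 Gt / ρ_w = 3.160×10^14 kg / 1023 kg m⁻³ = 3.089×10^11 m³.
Δh per year = 3.089×10^11 / 3.57×10^14 = 8.66×10^-4 m = 0.87 mm.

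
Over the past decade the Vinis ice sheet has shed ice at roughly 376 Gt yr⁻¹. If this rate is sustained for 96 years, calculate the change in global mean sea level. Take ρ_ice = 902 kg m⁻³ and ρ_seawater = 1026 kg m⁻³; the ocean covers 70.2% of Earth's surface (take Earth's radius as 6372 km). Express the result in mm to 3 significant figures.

≈ 98.2 mm

Total mass lost = 376 Gt/yr × 96 yr = 3.610×10^4 Gt = 3.610×10^16 kg.
ρ_w = 1026 kg m⁻³, so water volume = 3.610×10^16 / 1026 = 3.518×10^13 m³.
Δh = 3.518×10^13 / 3.58×10^14 = 0.0982 m = 98.2 mm.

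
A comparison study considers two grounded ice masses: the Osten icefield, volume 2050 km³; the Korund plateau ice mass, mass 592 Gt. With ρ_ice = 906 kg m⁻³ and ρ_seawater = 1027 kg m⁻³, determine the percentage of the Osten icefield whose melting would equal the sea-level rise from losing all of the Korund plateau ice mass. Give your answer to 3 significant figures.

≈ 31.9 %

Equal sea-level rise means equal mass of meltwater, i.e. equal mass of ice lost.
Ice mass of Korund: 5.920×10^14 kg; ice mass of Osten: 1.857×10^15 kg.
Fraction required = 5.920×10^14 / 1.857×10^15 = 0.319 → 31.9 %.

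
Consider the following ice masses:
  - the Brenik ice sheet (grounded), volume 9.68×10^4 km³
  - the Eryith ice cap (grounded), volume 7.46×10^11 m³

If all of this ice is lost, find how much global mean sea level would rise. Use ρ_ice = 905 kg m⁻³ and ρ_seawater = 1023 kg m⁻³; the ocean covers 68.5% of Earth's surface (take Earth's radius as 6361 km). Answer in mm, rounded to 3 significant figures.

≈ 248 mm

Brenik: 9.68×10^4 km³ × (905/1023) = 8.563×10^4 km³ of water.
Eryith: 7.46×10^11 m³ × (905/1023) = 6.600×10^11 m³ of water.
Total added water ≈ 8.629×10^13 m³ over 3.48×10^14 m² → Δh = 0.248 m = 248 mm.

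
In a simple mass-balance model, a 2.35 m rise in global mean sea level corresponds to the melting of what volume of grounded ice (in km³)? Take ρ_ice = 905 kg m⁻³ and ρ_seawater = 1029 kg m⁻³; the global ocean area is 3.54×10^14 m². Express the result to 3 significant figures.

≈ 9.46×10^5 km³

Required water volume = Δh × A = 2.35 m × 3.54×10^14 m² = 8.319×10^14 m³ = 8.319×10^5 km³.
Ice volume = water volume × ρ_w/ρ_ice = 8.319×10^5 × 1029/905 = 9.46×10^5 km³.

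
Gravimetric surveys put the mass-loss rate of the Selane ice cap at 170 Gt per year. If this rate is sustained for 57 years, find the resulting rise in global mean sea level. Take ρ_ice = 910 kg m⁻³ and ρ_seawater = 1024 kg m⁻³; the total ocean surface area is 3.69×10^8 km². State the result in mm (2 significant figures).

≈ 26 mm

Total mass lost = 170 Gt/yr × 57 yr = 9690 Gt = 9.690×10^15 kg.
ρ_w = 1024 kg m⁻³, so water volume = 9.690×10^15 / 1024 = 9.463×10^12 m³.
Δh = 9.463×10^12 / 3.69×10^14 = 0.0256 m = 26 mm.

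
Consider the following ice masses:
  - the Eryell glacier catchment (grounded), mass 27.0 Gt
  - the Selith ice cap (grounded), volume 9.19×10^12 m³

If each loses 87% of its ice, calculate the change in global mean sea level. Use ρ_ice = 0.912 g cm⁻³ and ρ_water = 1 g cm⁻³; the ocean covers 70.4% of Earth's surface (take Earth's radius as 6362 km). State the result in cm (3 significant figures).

Eryell: 0.87 × 27.0 Gt = 2.349×10^13 kg; dividing by ρ_w = 1 g cm⁻³ = 1000 kg m⁻³ gives 2.349×10^10 m³ of water.
Selith: 0.87 × 9.19×10^12 m³ × (912/1000) = 7.292×10^12 m³ of water.
Total added water ≈ 7.315×10^12 m³ over 3.58×10^14 m² → Δh = 0.0204 m = 2.04 cm.

≈ 2.04 cm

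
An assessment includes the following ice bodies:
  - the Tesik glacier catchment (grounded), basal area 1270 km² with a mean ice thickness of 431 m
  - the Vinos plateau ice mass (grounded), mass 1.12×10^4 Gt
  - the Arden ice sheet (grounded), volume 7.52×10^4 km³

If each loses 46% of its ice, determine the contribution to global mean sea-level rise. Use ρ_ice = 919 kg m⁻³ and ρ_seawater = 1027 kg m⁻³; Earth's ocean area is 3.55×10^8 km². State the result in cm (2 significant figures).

≈ 10 cm

Tesik: ice volume = 1270 km² × 431 m = 547.4 km³; 0.46 × 547.4 × (919/1027) = 225.3 km³ of water.
Vinos: 0.46 × 1.12×10^4 Gt = 5.152×10^15 kg; dividing by ρ_w = 1027 kg m⁻³ gives 5.017×10^12 m³ of water.
Arden: 0.46 × 7.52×10^4 km³ × (919/1027) = 3.095×10^4 km³ of water.
Total added water ≈ 3.620×10^13 m³ over 3.55×10^14 m² → Δh = 0.102 m = 10 cm.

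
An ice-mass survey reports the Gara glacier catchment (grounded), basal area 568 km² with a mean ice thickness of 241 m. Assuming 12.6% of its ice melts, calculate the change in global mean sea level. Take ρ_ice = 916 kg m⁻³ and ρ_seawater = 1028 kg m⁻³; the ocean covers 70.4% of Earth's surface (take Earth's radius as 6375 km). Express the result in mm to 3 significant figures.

Gara: ice volume = 568 km² × 241 m = 136.9 km³; 0.126 × 136.9 × (916/1028) = 15.37 km³ of water.
Spread over 3.60×10^14 m² of ocean, Δh = 1.537×10^10 / 3.60×10^14 = 4.27×10^-5 m = 0.0427 mm.

≈ 0.0427 mm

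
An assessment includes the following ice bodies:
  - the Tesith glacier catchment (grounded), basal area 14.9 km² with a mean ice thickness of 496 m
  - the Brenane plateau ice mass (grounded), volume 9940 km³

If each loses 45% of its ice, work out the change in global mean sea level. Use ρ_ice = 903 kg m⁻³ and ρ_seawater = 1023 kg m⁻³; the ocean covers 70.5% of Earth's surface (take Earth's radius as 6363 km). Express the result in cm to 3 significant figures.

≈ 1.10 cm

Tesith: ice volume = 14.9 km² × 496 m = 7.390 km³; 0.45 × 7.390 × (903/1023) = 2.936 km³ of water.
Brenane: 0.45 × 9940 km³ × (903/1023) = 3948 km³ of water.
Total added water ≈ 3.951×10^12 m³ over 3.59×10^14 m² → Δh = 0.0110 m = 1.10 cm.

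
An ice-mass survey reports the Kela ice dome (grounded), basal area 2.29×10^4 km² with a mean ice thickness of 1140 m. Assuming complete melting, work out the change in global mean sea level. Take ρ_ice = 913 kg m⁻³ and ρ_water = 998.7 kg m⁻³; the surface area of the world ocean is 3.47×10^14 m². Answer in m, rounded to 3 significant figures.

Kela: ice volume = 2.29×10^4 km² × 1140 m = 2.611×10^4 km³; 2.611×10^4 × (913/998.7) = 2.387×10^4 km³ of water.
Spread over 3.47×10^14 m² of ocean, Δh = 2.387×10^13 / 3.47×10^14 = 0.0688 m.

≈ 0.0688 m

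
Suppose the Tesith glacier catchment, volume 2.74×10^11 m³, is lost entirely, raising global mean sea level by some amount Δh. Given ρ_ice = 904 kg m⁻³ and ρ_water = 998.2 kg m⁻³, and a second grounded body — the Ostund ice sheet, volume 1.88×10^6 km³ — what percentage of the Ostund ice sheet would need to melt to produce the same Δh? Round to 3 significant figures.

≈ 0.0146 %

Equal sea-level rise means equal mass of meltwater, i.e. equal mass of ice lost.
Ice mass of Tesith: 2.477×10^14 kg; ice mass of Ostund: 1.700×10^18 kg.
Fraction required = 2.477×10^14 / 1.700×10^18 = 1.46×10^-4 → 0.0146 %.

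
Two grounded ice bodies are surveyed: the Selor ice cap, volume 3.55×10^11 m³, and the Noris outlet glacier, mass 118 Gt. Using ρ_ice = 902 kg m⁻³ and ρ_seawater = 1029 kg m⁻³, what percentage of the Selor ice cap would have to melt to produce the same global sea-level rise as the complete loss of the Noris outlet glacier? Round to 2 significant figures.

Equal sea-level rise means equal mass of meltwater, i.e. equal mass of ice lost.
Ice mass of Noris: 1.180×10^14 kg; ice mass of Selor: 3.202×10^14 kg.
Fraction required = 1.180×10^14 / 3.202×10^14 = 0.369 → 37 %.

≈ 37 %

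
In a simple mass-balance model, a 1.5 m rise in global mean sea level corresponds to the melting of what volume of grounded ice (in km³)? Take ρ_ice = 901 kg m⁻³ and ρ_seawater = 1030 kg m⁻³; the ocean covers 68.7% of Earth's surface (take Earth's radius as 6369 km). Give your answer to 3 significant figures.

Required water volume = Δh × A = 1.5 m × 3.50×10^14 m² = 5.253×10^14 m³ = 5.253×10^5 km³.
Ice volume = water volume × ρ_w/ρ_ice = 5.253×10^5 × 1030/901 = 6.00×10^5 km³.

≈ 6.00×10^5 km³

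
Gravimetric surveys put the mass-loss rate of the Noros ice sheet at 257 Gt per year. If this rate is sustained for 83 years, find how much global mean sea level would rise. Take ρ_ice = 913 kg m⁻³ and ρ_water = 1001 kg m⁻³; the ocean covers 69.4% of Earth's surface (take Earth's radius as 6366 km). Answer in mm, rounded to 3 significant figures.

≈ 60.3 mm

Total mass lost = 257 Gt/yr × 83 yr = 2.133×10^4 Gt = 2.133×10^16 kg.
ρ_w = 1001 kg m⁻³, so water volume = 2.133×10^16 / 1001 = 2.131×10^13 m³.
Δh = 2.131×10^13 / 3.53×10^14 = 0.0603 m = 60.3 mm.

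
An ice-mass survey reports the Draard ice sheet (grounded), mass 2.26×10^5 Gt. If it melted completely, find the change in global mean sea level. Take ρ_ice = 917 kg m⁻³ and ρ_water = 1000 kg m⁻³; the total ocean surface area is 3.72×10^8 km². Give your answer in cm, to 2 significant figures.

Draard: 2.26×10^5 Gt = 2.260×10^17 kg; dividing by ρ_w = 1000 kg m⁻³ gives 2.260×10^14 m³ of water.
Spread over 3.72×10^14 m² of ocean, Δh = 2.260×10^14 / 3.72×10^14 = 0.608 m = 61 cm.

≈ 61 cm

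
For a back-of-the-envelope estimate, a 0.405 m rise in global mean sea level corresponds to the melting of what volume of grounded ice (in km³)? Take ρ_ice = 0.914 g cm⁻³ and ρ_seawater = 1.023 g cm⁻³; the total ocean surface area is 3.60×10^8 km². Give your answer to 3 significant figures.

Required water volume = Δh × A = 0.405 m × 3.60×10^14 m² = 1.458×10^14 m³ = 1.458×10^5 km³.
Ice volume = water volume × ρ_w/ρ_ice = 1.458×10^5 × 1023/914 = 1.63×10^5 km³.

≈ 1.63×10^5 km³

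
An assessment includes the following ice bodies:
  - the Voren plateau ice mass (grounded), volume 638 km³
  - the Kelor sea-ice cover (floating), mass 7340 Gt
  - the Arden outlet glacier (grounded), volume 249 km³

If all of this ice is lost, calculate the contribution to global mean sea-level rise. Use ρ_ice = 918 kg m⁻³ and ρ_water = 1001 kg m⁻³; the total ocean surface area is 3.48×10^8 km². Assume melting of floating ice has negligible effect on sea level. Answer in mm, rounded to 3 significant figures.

≈ 2.34 mm

Voren: 638 km³ × (918/1001) = 585.1 km³ of water.
The Kelor sea-ice cover is floating and already displaces its own weight of water, so its melt adds essentially nothing to sea level.
Arden: 249 km³ × (918/1001) = 228.4 km³ of water.
Total added water ≈ 8.135×10^11 m³ over 3.48×10^14 m² → Δh = 2.34×10^-3 m = 2.34 mm.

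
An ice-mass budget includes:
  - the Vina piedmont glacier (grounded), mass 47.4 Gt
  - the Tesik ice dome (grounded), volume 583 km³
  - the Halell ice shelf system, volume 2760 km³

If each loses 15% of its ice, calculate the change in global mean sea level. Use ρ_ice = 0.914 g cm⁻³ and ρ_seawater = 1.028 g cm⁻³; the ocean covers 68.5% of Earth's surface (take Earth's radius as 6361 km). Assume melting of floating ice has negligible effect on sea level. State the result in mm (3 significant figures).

≈ 0.243 mm

Vina: 0.15 × 47.4 Gt = 7.110×10^12 kg; dividing by ρ_w = 1.028 g cm⁻³ = 1028 kg m⁻³ gives 6.916×10^9 m³ of water.
Tesik: 0.15 × 583 km³ × (914/1028) = 77.75 km³ of water.
The Halell ice shelf system is floating and already displaces its own weight of water, so its melt adds essentially nothing to sea level.
Total added water ≈ 8.467×10^10 m³ over 3.48×10^14 m² → Δh = 2.43×10^-4 m = 0.243 mm.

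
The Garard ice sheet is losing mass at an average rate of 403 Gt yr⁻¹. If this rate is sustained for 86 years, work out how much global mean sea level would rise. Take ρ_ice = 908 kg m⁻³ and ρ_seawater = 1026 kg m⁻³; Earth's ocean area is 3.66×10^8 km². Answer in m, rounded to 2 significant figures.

≈ 0.092 m

Total mass lost = 403 Gt/yr × 86 yr = 3.466×10^4 Gt = 3.466×10^16 kg.
ρ_w = 1026 kg m⁻³, so water volume = 3.466×10^16 / 1026 = 3.378×10^13 m³.
Δh = 3.378×10^13 / 3.66×10^14 = 0.0923 m.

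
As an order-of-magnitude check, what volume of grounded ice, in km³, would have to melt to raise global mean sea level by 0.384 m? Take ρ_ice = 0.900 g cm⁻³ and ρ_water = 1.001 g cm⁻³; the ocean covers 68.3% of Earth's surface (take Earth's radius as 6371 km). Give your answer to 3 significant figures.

≈ 1.49×10^5 km³

Required water volume = Δh × A = 0.384 m × 3.48×10^14 m² = 1.338×10^14 m³ = 1.338×10^5 km³.
Ice volume = water volume × ρ_w/ρ_ice = 1.338×10^5 × 1001/900 = 1.49×10^5 km³.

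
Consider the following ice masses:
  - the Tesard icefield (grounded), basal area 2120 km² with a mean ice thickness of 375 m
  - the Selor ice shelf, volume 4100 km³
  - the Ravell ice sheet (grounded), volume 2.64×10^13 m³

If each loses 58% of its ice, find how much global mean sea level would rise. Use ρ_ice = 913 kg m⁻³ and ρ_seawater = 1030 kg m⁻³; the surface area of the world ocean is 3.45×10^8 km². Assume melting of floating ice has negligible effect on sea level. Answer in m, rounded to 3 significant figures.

Tesard: ice volume = 2120 km² × 375 m = 795.0 km³; 0.58 × 795.0 × (913/1030) = 408.7 km³ of water.
The Selor ice shelf is floating and already displaces its own weight of water, so its melt adds essentially nothing to sea level.
Ravell: 0.58 × 2.64×10^13 m³ × (913/1030) = 1.357×10^13 m³ of water.
Total added water ≈ 1.398×10^13 m³ over 3.45×10^14 m² → Δh = 0.0405 m.

≈ 0.0405 m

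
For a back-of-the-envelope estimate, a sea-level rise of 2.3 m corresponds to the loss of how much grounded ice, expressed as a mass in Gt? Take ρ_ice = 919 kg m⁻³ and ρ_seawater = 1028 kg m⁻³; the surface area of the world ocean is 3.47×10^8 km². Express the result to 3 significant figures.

Required water volume = Δh × A = 2.3 m × 3.47×10^14 m² = 7.981×10^14 m³.
ρ_w = 1028 kg m⁻³, so the mass of water = 7.981×10^14 m³ × 1028 kg m⁻³ = 8.204×10^17 kg = 8.20×10^5 Gt (and the same mass of ice, by conservation).

≈ 8.20×10^5 Gt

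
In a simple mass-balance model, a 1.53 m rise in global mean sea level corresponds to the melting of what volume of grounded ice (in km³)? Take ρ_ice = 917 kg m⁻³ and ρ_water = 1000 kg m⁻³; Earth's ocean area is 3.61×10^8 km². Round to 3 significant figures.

Required water volume = Δh × A = 1.53 m × 3.61×10^14 m² = 5.523×10^14 m³ = 5.523×10^5 km³.
Ice volume = water volume × ρ_w/ρ_ice = 5.523×10^5 × 1000/917 = 6.02×10^5 km³.

≈ 6.02×10^5 km³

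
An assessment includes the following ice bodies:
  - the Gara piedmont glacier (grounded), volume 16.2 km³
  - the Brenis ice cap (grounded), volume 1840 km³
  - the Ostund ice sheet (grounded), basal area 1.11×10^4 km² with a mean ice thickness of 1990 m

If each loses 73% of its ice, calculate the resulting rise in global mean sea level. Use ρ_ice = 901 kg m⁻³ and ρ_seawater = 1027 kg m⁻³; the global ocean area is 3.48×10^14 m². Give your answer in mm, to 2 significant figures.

Gara: 0.73 × 16.2 km³ × (901/1027) = 10.38 km³ of water.
Brenis: 0.73 × 1840 km³ × (901/1027) = 1178 km³ of water.
Ostund: ice volume = 1.11×10^4 km² × 1990 m = 2.209×10^4 km³; 0.73 × 2.209×10^4 × (901/1027) = 1.415×10^4 km³ of water.
Total added water ≈ 1.534×10^13 m³ over 3.48×10^14 m² → Δh = 0.0441 m = 44 mm.

≈ 44 mm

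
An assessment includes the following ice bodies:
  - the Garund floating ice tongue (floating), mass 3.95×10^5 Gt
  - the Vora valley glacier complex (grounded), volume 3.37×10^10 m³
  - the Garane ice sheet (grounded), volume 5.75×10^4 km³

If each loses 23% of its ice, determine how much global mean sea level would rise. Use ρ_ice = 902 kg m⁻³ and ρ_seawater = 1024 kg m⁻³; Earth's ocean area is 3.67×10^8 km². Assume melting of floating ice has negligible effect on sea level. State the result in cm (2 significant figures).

The Garund floating ice tongue is floating and already displaces its own weight of water, so its melt adds essentially nothing to sea level.
Vora: 0.23 × 3.37×10^10 m³ × (902/1024) = 6.828×10^9 m³ of water.
Garane: 0.23 × 5.75×10^4 km³ × (902/1024) = 1.165×10^4 km³ of water.
Total added water ≈ 1.166×10^13 m³ over 3.67×10^14 m² → Δh = 0.0318 m = 3.2 cm.

≈ 3.2 cm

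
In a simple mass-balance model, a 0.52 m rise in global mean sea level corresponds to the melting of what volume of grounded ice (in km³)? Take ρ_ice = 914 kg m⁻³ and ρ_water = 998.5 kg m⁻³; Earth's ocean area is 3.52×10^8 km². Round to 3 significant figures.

Required water volume = Δh × A = 0.52 m × 3.52×10^14 m² = 1.830×10^14 m³ = 1.830×10^5 km³.
Ice volume = water volume × ρ_w/ρ_ice = 1.830×10^5 × 998.5/914 = 2.00×10^5 km³.

≈ 2.00×10^5 km³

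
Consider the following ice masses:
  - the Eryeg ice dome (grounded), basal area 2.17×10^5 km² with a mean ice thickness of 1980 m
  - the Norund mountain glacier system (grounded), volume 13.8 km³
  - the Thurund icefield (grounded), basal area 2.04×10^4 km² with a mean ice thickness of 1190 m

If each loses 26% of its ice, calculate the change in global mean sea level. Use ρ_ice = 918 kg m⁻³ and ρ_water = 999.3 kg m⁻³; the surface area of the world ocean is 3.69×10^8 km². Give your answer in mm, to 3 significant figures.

Eryeg: ice volume = 2.17×10^5 km² × 1980 m = 4.297×10^5 km³; 0.26 × 4.297×10^5 × (918/999.3) = 1.026×10^5 km³ of water.
Norund: 0.26 × 13.8 km³ × (918/999.3) = 3.296 km³ of water.
Thurund: ice volume = 2.04×10^4 km² × 1190 m = 2.428×10^4 km³; 0.26 × 2.428×10^4 × (918/999.3) = 5798 km³ of water.
Total added water ≈ 1.084×10^14 m³ over 3.69×10^14 m² → Δh = 0.294 m = 294 mm.

≈ 294 mm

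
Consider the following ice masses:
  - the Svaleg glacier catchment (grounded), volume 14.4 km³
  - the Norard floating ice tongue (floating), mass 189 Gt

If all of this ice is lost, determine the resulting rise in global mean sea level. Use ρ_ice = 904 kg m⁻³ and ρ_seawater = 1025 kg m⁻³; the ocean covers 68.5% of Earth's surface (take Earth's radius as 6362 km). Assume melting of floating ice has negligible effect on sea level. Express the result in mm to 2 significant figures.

Svaleg: 14.4 km³ × (904/1025) = 12.70 km³ of water.
The Norard floating ice tongue is floating and already displaces its own weight of water, so its melt adds essentially nothing to sea level.
Total added water ≈ 1.270×10^10 m³ over 3.48×10^14 m² → Δh = 3.65×10^-5 m = 0.036 mm.

≈ 0.036 mm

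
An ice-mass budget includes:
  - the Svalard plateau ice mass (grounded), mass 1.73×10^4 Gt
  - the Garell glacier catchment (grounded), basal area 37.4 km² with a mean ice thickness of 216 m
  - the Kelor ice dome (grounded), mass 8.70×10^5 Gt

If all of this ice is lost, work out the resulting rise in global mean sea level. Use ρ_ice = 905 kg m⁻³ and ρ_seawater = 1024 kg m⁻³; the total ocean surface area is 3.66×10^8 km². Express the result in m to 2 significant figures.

Svalard: 1.73×10^4 Gt = 1.730×10^16 kg; dividing by ρ_w = 1024 kg m⁻³ gives 1.689×10^13 m³ of water.
Garell: ice volume = 37.4 km² × 216 m = 8.078 km³; 8.078 × (905/1024) = 7.140 km³ of water.
Kelor: 8.70×10^5 Gt = 8.700×10^17 kg; dividing by ρ_w = 1024 kg m⁻³ gives 8.496×10^14 m³ of water.
Total added water ≈ 8.665×10^14 m³ over 3.66×10^14 m² → Δh = 2.37 m.

≈ 2.4 m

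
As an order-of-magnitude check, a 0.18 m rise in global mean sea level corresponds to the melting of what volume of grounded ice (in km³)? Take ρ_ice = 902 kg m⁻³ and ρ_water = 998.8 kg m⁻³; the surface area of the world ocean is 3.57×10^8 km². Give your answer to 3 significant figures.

Required water volume = Δh × A = 0.18 m × 3.57×10^14 m² = 6.426×10^13 m³ = 6.426×10^4 km³.
Ice volume = water volume × ρ_w/ρ_ice = 6.426×10^4 × 998.8/902 = 7.12×10^4 km³.

≈ 7.12×10^4 km³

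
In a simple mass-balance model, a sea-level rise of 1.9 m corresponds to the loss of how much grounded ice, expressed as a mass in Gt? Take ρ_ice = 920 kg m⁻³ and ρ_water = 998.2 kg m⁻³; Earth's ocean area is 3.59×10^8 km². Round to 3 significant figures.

≈ 6.81×10^5 Gt

Required water volume = Δh × A = 1.9 m × 3.59×10^14 m² = 6.821×10^14 m³.
ρ_w = 998.2 kg m⁻³, so the mass of water = 6.821×10^14 m³ × 998.2 kg m⁻³ = 6.809×10^17 kg = 6.81×10^5 Gt (and the same mass of ice, by conservation).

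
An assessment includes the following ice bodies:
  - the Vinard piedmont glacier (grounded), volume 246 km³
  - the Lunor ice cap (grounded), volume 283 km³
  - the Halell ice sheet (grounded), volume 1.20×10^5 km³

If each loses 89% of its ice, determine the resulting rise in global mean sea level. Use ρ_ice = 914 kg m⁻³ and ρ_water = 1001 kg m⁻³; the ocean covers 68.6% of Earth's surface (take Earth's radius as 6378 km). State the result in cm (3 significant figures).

Vinard: 0.89 × 246 km³ × (914/1001) = 199.9 km³ of water.
Lunor: 0.89 × 283 km³ × (914/1001) = 230.0 km³ of water.
Halell: 0.89 × 1.20×10^5 km³ × (914/1001) = 9.752×10^4 km³ of water.
Total added water ≈ 9.795×10^13 m³ over 3.51×10^14 m² → Δh = 0.279 m = 27.9 cm.

≈ 27.9 cm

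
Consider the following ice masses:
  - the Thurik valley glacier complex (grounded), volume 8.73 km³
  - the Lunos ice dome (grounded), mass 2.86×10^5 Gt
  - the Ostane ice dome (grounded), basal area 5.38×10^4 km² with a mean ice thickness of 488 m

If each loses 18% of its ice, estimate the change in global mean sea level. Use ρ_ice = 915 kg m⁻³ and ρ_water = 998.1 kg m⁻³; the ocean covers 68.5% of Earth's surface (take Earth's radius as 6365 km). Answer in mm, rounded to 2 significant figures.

≈ 160 mm

Thurik: 0.18 × 8.73 km³ × (915/998.1) = 1.441 km³ of water.
Lunos: 0.18 × 2.86×10^5 Gt = 5.148×10^16 kg; dividing by ρ_w = 998.1 kg m⁻³ gives 5.158×10^13 m³ of water.
Ostane: ice volume = 5.38×10^4 km² × 488 m = 2.625×10^4 km³; 0.18 × 2.625×10^4 × (915/998.1) = 4332 km³ of water.
Total added water ≈ 5.591×10^13 m³ over 3.49×10^14 m² → Δh = 0.160 m = 160 mm.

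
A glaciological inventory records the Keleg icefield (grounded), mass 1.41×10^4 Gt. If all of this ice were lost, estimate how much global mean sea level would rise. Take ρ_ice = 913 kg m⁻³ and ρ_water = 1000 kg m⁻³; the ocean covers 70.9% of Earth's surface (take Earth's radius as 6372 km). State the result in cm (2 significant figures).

Keleg: 1.41×10^4 Gt = 1.410×10^16 kg; dividing by ρ_w = 1000 kg m⁻³ gives 1.410×10^13 m³ of water.
Spread over 3.62×10^14 m² of ocean, Δh = 1.410×10^13 / 3.62×10^14 = 0.0390 m = 3.9 cm.

≈ 3.9 cm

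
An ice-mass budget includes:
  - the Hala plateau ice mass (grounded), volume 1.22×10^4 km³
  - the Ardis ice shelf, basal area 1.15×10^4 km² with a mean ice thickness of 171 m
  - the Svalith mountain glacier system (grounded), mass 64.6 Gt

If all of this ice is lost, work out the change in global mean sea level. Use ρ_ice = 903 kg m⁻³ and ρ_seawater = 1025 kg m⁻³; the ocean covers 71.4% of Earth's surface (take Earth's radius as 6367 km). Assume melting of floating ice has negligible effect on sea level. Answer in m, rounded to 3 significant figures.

Hala: 1.22×10^4 km³ × (903/1025) = 1.075×10^4 km³ of water.
The Ardis ice shelf is floating and already displaces its own weight of water, so its melt adds essentially nothing to sea level.
Svalith: 64.6 Gt = 6.460×10^13 kg; dividing by ρ_w = 1025 kg m⁻³ gives 6.302×10^10 m³ of water.
Total added water ≈ 1.081×10^13 m³ over 3.64×10^14 m² → Δh = 0.0297 m.

≈ 0.0297 m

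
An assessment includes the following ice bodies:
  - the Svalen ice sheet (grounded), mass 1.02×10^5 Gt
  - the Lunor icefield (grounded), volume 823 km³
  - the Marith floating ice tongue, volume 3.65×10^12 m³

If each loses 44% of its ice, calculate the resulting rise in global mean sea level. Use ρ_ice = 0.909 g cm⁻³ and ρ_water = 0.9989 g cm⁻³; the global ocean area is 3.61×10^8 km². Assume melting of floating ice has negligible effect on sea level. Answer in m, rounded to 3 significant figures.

Svalen: 0.44 × 1.02×10^5 Gt = 4.488×10^16 kg; dividing by ρ_w = 0.9989 g cm⁻³ = 998.9 kg m⁻³ gives 4.493×10^13 m³ of water.
Lunor: 0.44 × 823 km³ × (909/998.9) = 329.5 km³ of water.
The Marith floating ice tongue is floating and already displaces its own weight of water, so its melt adds essentially nothing to sea level.
Total added water ≈ 4.526×10^13 m³ over 3.61×10^14 m² → Δh = 0.125 m.

≈ 0.125 m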